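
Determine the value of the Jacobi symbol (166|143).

(166|143)
  = (23|143)    [166 ≡ 23 mod 143]
  = -(143|23)    [QR: both ≡ 3 mod 4, sign flips]
  = -(5|23)    [143 ≡ 5 mod 23]
  = -(23|5)    [QR: 5 ≡ 1 mod 4, sign kept]
  = -(3|5)    [23 ≡ 3 mod 5]
  = -(5|3)    [QR: 5 ≡ 1 mod 4, sign kept]
  = -(2|3)    [5 ≡ 2 mod 3]
  = (1|3)    [3 ≡ 3 mod 8 ⇒ (2|3) = -1]
  = 1    [(1|3) = 1]

1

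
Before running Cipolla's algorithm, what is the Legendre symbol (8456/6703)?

(8456/6703)
  = (1753/6703)    [8456 ≡ 1753 mod 6703]
  = (6703/1753)    [QR: 1753 ≡ 1 mod 4, sign kept]
  = (1444/1753)    [6703 ≡ 1444 mod 1753]
  = (361/1753)    [1753 ≡ 1 mod 8 ⇒ (2/1753)^2 = +1]
  = (1753/361)    [QR: 361 ≡ 1 mod 4, sign kept]
  = (309/361)    [1753 ≡ 309 mod 361]
  = (361/309)    [QR: 309 ≡ 1 mod 4, sign kept]
  = (52/309)    [361 ≡ 52 mod 309]
  = (13/309)    [309 ≡ 5 mod 8 ⇒ (2/309)^2 = +1]
  = (309/13)    [QR: 13 ≡ 1 mod 4, sign kept]
  = (10/13)    [309 ≡ 10 mod 13]
  = -(5/13)    [13 ≡ 5 mod 8 ⇒ (2/13) = -1]
  = -(13/5)    [QR: 5 ≡ 1 mod 4, sign kept]
  = -(3/5)    [13 ≡ 3 mod 5]
  = -(5/3)    [QR: 5 ≡ 1 mod 4, sign kept]
  = -(2/3)    [5 ≡ 2 mod 3]
  = (1/3)    [3 ≡ 3 mod 8 ⇒ (2/3) = -1]
  = 1    [(1/3) = 1]

1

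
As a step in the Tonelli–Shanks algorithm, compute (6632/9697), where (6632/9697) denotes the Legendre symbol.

-1

Factor out 2: 6632 = 2^3·829. Since 9697 ≡ 1 (mod 8), (2/9697) = +1, and (2/9697)^3 = +1. Now have (829/9697).
829 ≡ 1 (mod 4), so quadratic reciprocity gives (829/9697) = (9697/829). Reduce: 9697 ≡ 578 (mod 829). Now have (578/829).
Factor out 2: 578 = 2·289. Since 829 ≡ 5 (mod 8), (2/829) = -1. Now have -(289/829).
289 ≡ 1 (mod 4), so quadratic reciprocity gives (289/829) = (829/289). Reduce: 829 ≡ 251 (mod 289). Now have -(251/289).
289 ≡ 1 (mod 4), so quadratic reciprocity gives (251/289) = (289/251). Reduce: 289 ≡ 38 (mod 251). Now have -(38/251).
Factor out 2: 38 = 2·19. Since 251 ≡ 3 (mod 8), (2/251) = -1. Now have (19/251).
Both 19 ≡ 3 and 251 ≡ 3 (mod 4), so reciprocity gives (19/251) = -(251/19). Reduce: 251 ≡ 4 (mod 19). Now have -(4/19).
Factor out 2: 4 = 2^2. Since 19 ≡ 3 (mod 8), (2/19) = -1, and (2/19)^2 = +1. Now have -(1/19).
(1/19) = 1. Collecting the sign factors: -1.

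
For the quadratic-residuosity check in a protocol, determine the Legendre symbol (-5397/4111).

Reduce the numerator: -5397 ≡ 2825 (mod 4111), so (-5397/4111) = (2825/4111).
2825 ≡ 1 (mod 4), so quadratic reciprocity gives (2825/4111) = (4111/2825). Reduce: 4111 ≡ 1286 (mod 2825). Now have (1286/2825).
Factor out 2: 1286 = 2·643. Since 2825 ≡ 1 (mod 8), (2/2825) = +1. Now have (643/2825).
2825 ≡ 1 (mod 4), so quadratic reciprocity gives (643/2825) = (2825/643). Reduce: 2825 ≡ 253 (mod 643). Now have (253/643).
253 ≡ 1 (mod 4), so quadratic reciprocity gives (253/643) = (643/253). Reduce: 643 ≡ 137 (mod 253). Now have (137/253).
137 ≡ 1 (mod 4), so quadratic reciprocity gives (137/253) = (253/137). Reduce: 253 ≡ 116 (mod 137). Now have (116/137).
Factor out 2: 116 = 2^2·29. Since 137 ≡ 1 (mod 8), (2/137) = +1, and (2/137)^2 = +1. Now have (29/137).
29 ≡ 1 (mod 4), so quadratic reciprocity gives (29/137) = (137/29). Reduce: 137 ≡ 21 (mod 29). Now have (21/29).
21 ≡ 1 (mod 4), so quadratic reciprocity gives (21/29) = (29/21). Reduce: 29 ≡ 8 (mod 21). Now have (8/21).
Factor out 2: 8 = 2^3. Since 21 ≡ 5 (mod 8), (2/21) = -1, and (2/21)^3 = -1. Now have -(1/21).
(1/21) = 1. Collecting the sign factors: -1.

-1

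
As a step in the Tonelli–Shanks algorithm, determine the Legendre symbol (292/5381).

-1

Factor out 2: 292 = 2^2·73. Since 5381 ≡ 5 (mod 8), (2/5381) = -1, and (2/5381)^2 = +1. Now have (73/5381).
73 ≡ 1 (mod 4), so quadratic reciprocity gives (73/5381) = (5381/73). Reduce: 5381 ≡ 52 (mod 73). Now have (52/73).
Factor out 2: 52 = 2^2·13. Since 73 ≡ 1 (mod 8), (2/73) = +1, and (2/73)^2 = +1. Now have (13/73).
13 ≡ 1 (mod 4), so quadratic reciprocity gives (13/73) = (73/13). Reduce: 73 ≡ 8 (mod 13). Now have (8/13).
Factor out 2: 8 = 2^3. Since 13 ≡ 5 (mod 8), (2/13) = -1, and (2/13)^3 = -1. Now have -(1/13).
(1/13) = 1. Collecting the sign factors: -1.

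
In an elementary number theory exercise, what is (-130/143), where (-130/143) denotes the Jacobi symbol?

0

(-130/143)
  = -(130/143)    [143 ≡ 3 mod 4 ⇒ (-1/143) = -1]
  = -(65/143)    [143 ≡ 7 mod 8 ⇒ (2/143) = +1]
  = -(143/65)    [QR: 65 ≡ 1 mod 4, sign kept]
  = -(13/65)    [143 ≡ 13 mod 65]
  = -(65/13)    [QR: 13 ≡ 1 mod 4, sign kept]
  = -(0/13)    [65 ≡ 0 mod 13]
  = 0    [numerator 0, gcd > 1]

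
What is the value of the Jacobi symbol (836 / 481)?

-1

(836 / 481)
  = (355 / 481)    [836 ≡ 355 mod 481]
  = (481 / 355)    [QR: 481 ≡ 1 mod 4, sign kept]
  = (126 / 355)    [481 ≡ 126 mod 355]
  = -(63 / 355)    [355 ≡ 3 mod 8 ⇒ (2 / 355) = -1]
  = (355 / 63)    [QR: both ≡ 3 mod 4, sign flips]
  = (40 / 63)    [355 ≡ 40 mod 63]
  = (5 / 63)    [63 ≡ 7 mod 8 ⇒ (2 / 63)^3 = +1]
  = (63 / 5)    [QR: 5 ≡ 1 mod 4, sign kept]
  = (3 / 5)    [63 ≡ 3 mod 5]
  = (5 / 3)    [QR: 5 ≡ 1 mod 4, sign kept]
  = (2 / 3)    [5 ≡ 2 mod 3]
  = -(1 / 3)    [3 ≡ 3 mod 8 ⇒ (2 / 3) = -1]
  = -1    [(1 / 3) = 1]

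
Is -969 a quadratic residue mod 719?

no

(-969|719)
  = -(969|719)    [719 ≡ 3 mod 4 ⇒ (-1|719) = -1]
  = -(250|719)    [969 ≡ 250 mod 719]
  = -(125|719)    [719 ≡ 7 mod 8 ⇒ (2|719) = +1]
  = -(719|125)    [QR: 125 ≡ 1 mod 4, sign kept]
  = -(94|125)    [719 ≡ 94 mod 125]
  = (47|125)    [125 ≡ 5 mod 8 ⇒ (2|125) = -1]
  = (125|47)    [QR: 125 ≡ 1 mod 4, sign kept]
  = (31|47)    [125 ≡ 31 mod 47]
  = -(47|31)    [QR: both ≡ 3 mod 4, sign flips]
  = -(16|31)    [47 ≡ 16 mod 31]
  = -(1|31)    [31 ≡ 7 mod 8 ⇒ (2|31)^4 = +1]
  = -1    [(1|31) = 1]
The Legendre symbol is -1, so x^2 ≡ -969 (mod 719) has no solution.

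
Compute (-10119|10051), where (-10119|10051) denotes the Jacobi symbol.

(-10119|10051)
  = -(10119|10051)    [10051 ≡ 3 mod 4 ⇒ (-1|10051) = -1]
  = -(68|10051)    [10119 ≡ 68 mod 10051]
  = -(17|10051)    [10051 ≡ 3 mod 8 ⇒ (2|10051)^2 = +1]
  = -(10051|17)    [QR: 17 ≡ 1 mod 4, sign kept]
  = -(4|17)    [10051 ≡ 4 mod 17]
  = -(1|17)    [17 ≡ 1 mod 8 ⇒ (2|17)^2 = +1]
  = -1    [(1|17) = 1]

-1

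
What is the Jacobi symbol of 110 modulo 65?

0

(110 / 65)
  = (45 / 65)    [110 ≡ 45 mod 65]
  = (65 / 45)    [QR: 45 ≡ 1 mod 4, sign kept]
  = (20 / 45)    [65 ≡ 20 mod 45]
  = (5 / 45)    [45 ≡ 5 mod 8 ⇒ (2 / 45)^2 = +1]
  = (45 / 5)    [QR: 5 ≡ 1 mod 4, sign kept]
  = (0 / 5)    [45 ≡ 0 mod 5]
  = 0    [numerator 0, gcd > 1]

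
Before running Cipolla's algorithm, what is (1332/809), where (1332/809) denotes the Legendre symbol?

(1332/809)
  = (523/809)    [1332 ≡ 523 mod 809]
  = (809/523)    [QR: 809 ≡ 1 mod 4, sign kept]
  = (286/523)    [809 ≡ 286 mod 523]
  = -(143/523)    [523 ≡ 3 mod 8 ⇒ (2/523) = -1]
  = (523/143)    [QR: both ≡ 3 mod 4, sign flips]
  = (94/143)    [523 ≡ 94 mod 143]
  = (47/143)    [143 ≡ 7 mod 8 ⇒ (2/143) = +1]
  = -(143/47)    [QR: both ≡ 3 mod 4, sign flips]
  = -(2/47)    [143 ≡ 2 mod 47]
  = -(1/47)    [47 ≡ 7 mod 8 ⇒ (2/47) = +1]
  = -1    [(1/47) = 1]

-1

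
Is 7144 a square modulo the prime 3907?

yes

Reduce the numerator: 7144 ≡ 3237 (mod 3907), so (7144/3907) = (3237/3907).
3237 ≡ 1 (mod 4), so quadratic reciprocity gives (3237/3907) = (3907/3237). Reduce: 3907 ≡ 670 (mod 3237). Now have (670/3237).
Factor out 2: 670 = 2·335. Since 3237 ≡ 5 (mod 8), (2/3237) = -1. Now have -(335/3237).
3237 ≡ 1 (mod 4), so quadratic reciprocity gives (335/3237) = (3237/335). Reduce: 3237 ≡ 222 (mod 335). Now have -(222/335).
Factor out 2: 222 = 2·111. Since 335 ≡ 7 (mod 8), (2/335) = +1. Now have -(111/335).
Both 111 ≡ 3 and 335 ≡ 3 (mod 4), so reciprocity gives (111/335) = -(335/111). Reduce: 335 ≡ 2 (mod 111). Now have (2/111).
Factor out 2: 2 = 2. Since 111 ≡ 7 (mod 8), (2/111) = +1. Now have (1/111).
(1/111) = 1. Collecting the sign factors: 1.
The Legendre symbol is 1, so x^2 ≡ 7144 (mod 3907) has solution.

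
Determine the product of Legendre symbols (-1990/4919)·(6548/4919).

By multiplicativity, (-1990·6548/4919) = (-1990/4919)·(6548/4919).
First factor (-1990/4919):
Pull out -1: (-1990/4919) = (-1/4919)·(1990/4919). Since 4919 ≡ 3 (mod 4), (-1/4919) = -1. Now have -(1990/4919).
Factor out 2: 1990 = 2·995. Since 4919 ≡ 7 (mod 8), (2/4919) = +1. Now have -(995/4919).
Both 995 ≡ 3 and 4919 ≡ 3 (mod 4), so reciprocity gives (995/4919) = -(4919/995). Reduce: 4919 ≡ 939 (mod 995). Now have (939/995).
Both 939 ≡ 3 and 995 ≡ 3 (mod 4), so reciprocity gives (939/995) = -(995/939). Reduce: 995 ≡ 56 (mod 939). Now have -(56/939).
Factor out 2: 56 = 2^3·7. Since 939 ≡ 3 (mod 8), (2/939) = -1, and (2/939)^3 = -1. Now have (7/939).
Both 7 ≡ 3 and 939 ≡ 3 (mod 4), so reciprocity gives (7/939) = -(939/7). Reduce: 939 ≡ 1 (mod 7). Now have -(1/7).
(1/7) = 1. Collecting the sign factors: -1.
Second factor (6548/4919):
Reduce the numerator: 6548 ≡ 1629 (mod 4919), so (6548/4919) = (1629/4919).
1629 ≡ 1 (mod 4), so quadratic reciprocity gives (1629/4919) = (4919/1629). Reduce: 4919 ≡ 32 (mod 1629). Now have (32/1629).
Factor out 2: 32 = 2^5. Since 1629 ≡ 5 (mod 8), (2/1629) = -1, and (2/1629)^5 = -1. Now have -(1/1629).
(1/1629) = 1. Collecting the sign factors: -1.
Product: (-1)·(-1) = 1.

1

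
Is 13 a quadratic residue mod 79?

13 ≡ 1 (mod 4), so quadratic reciprocity gives (13|79) = (79|13). Reduce: 79 ≡ 1 (mod 13). Now have (1|13).
(1|13) = 1. Collecting the sign factors: 1.
The Legendre symbol is 1, so x^2 ≡ 13 (mod 79) has solution.

yes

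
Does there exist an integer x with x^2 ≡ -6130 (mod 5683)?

(-6130/5683)
  = (5236/5683)    [-6130 ≡ 5236 mod 5683]
  = (1309/5683)    [5683 ≡ 3 mod 8 ⇒ (2/5683)^2 = +1]
  = (5683/1309)    [QR: 1309 ≡ 1 mod 4, sign kept]
  = (447/1309)    [5683 ≡ 447 mod 1309]
  = (1309/447)    [QR: 1309 ≡ 1 mod 4, sign kept]
  = (415/447)    [1309 ≡ 415 mod 447]
  = -(447/415)    [QR: both ≡ 3 mod 4, sign flips]
  = -(32/415)    [447 ≡ 32 mod 415]
  = -(1/415)    [415 ≡ 7 mod 8 ⇒ (2/415)^5 = +1]
  = -1    [(1/415) = 1]
(-6130/5683) = -1, and 5683 is prime, so -6130 is not a quadratic residue mod 5683.

no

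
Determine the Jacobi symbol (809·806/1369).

By multiplicativity, (809·806/1369) = (809/1369)·(806/1369).
First factor (809/1369):
809 ≡ 1 (mod 4), so quadratic reciprocity gives (809/1369) = (1369/809). Reduce: 1369 ≡ 560 (mod 809). Now have (560/809).
Factor out 2: 560 = 2^4·35. Since 809 ≡ 1 (mod 8), (2/809) = +1, and (2/809)^4 = +1. Now have (35/809).
809 ≡ 1 (mod 4), so quadratic reciprocity gives (35/809) = (809/35). Reduce: 809 ≡ 4 (mod 35). Now have (4/35).
Factor out 2: 4 = 2^2. Since 35 ≡ 3 (mod 8), (2/35) = -1, and (2/35)^2 = +1. Now have (1/35).
(1/35) = 1. Collecting the sign factors: 1.
Second factor (806/1369):
Factor out 2: 806 = 2·403. Since 1369 ≡ 1 (mod 8), (2/1369) = +1. Now have (403/1369).
1369 ≡ 1 (mod 4), so quadratic reciprocity gives (403/1369) = (1369/403). Reduce: 1369 ≡ 160 (mod 403). Now have (160/403).
Factor out 2: 160 = 2^5·5. Since 403 ≡ 3 (mod 8), (2/403) = -1, and (2/403)^5 = -1. Now have -(5/403).
5 ≡ 1 (mod 4), so quadratic reciprocity gives (5/403) = (403/5). Reduce: 403 ≡ 3 (mod 5). Now have -(3/5).
5 ≡ 1 (mod 4), so quadratic reciprocity gives (3/5) = (5/3). Reduce: 5 ≡ 2 (mod 3). Now have -(2/3).
Factor out 2: 2 = 2. Since 3 ≡ 3 (mod 8), (2/3) = -1. Now have (1/3).
(1/3) = 1. Collecting the sign factors: 1.
Product: (1)·(1) = 1.

1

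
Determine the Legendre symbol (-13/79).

-1

(-13/79)
  = (66/79)    [-13 ≡ 66 mod 79]
  = (33/79)    [79 ≡ 7 mod 8 ⇒ (2/79) = +1]
  = (79/33)    [QR: 33 ≡ 1 mod 4, sign kept]
  = (13/33)    [79 ≡ 13 mod 33]
  = (33/13)    [QR: 13 ≡ 1 mod 4, sign kept]
  = (7/13)    [33 ≡ 7 mod 13]
  = (13/7)    [QR: 13 ≡ 1 mod 4, sign kept]
  = (6/7)    [13 ≡ 6 mod 7]
  = (3/7)    [7 ≡ 7 mod 8 ⇒ (2/7) = +1]
  = -(7/3)    [QR: both ≡ 3 mod 4, sign flips]
  = -(1/3)    [7 ≡ 1 mod 3]
  = -1    [(1/3) = 1]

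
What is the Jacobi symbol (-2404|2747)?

Reduce the numerator: -2404 ≡ 343 (mod 2747), so (-2404|2747) = (343|2747).
Both 343 ≡ 3 and 2747 ≡ 3 (mod 4), so reciprocity gives (343|2747) = -(2747|343). Reduce: 2747 ≡ 3 (mod 343). Now have -(3|343).
Both 3 ≡ 3 and 343 ≡ 3 (mod 4), so reciprocity gives (3|343) = -(343|3). Reduce: 343 ≡ 1 (mod 3). Now have (1|3).
(1|3) = 1. Collecting the sign factors: 1.

1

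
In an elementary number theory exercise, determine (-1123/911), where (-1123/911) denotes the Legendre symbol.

Pull out -1: (-1123/911) = (-1/911)·(1123/911). Since 911 ≡ 3 (mod 4), (-1/911) = -1. Now have -(1123/911).
Reduce the numerator: 1123 ≡ 212 (mod 911), so (1123/911) = (212/911).
Factor out 2: 212 = 2^2·53. Since 911 ≡ 7 (mod 8), (2/911) = +1, and (2/911)^2 = +1. Now have -(53/911).
53 ≡ 1 (mod 4), so quadratic reciprocity gives (53/911) = (911/53). Reduce: 911 ≡ 10 (mod 53). Now have -(10/53).
Factor out 2: 10 = 2·5. Since 53 ≡ 5 (mod 8), (2/53) = -1. Now have (5/53).
5 ≡ 1 (mod 4), so quadratic reciprocity gives (5/53) = (53/5). Reduce: 53 ≡ 3 (mod 5). Now have (3/5).
5 ≡ 1 (mod 4), so quadratic reciprocity gives (3/5) = (5/3). Reduce: 5 ≡ 2 (mod 3). Now have (2/3).
Factor out 2: 2 = 2. Since 3 ≡ 3 (mod 8), (2/3) = -1. Now have -(1/3).
(1/3) = 1. Collecting the sign factors: -1.

-1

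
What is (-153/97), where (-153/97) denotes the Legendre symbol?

-1

(-153/97)
  = (41/97)    [-153 ≡ 41 mod 97]
  = (97/41)    [QR: 41 ≡ 1 mod 4, sign kept]
  = (15/41)    [97 ≡ 15 mod 41]
  = (41/15)    [QR: 41 ≡ 1 mod 4, sign kept]
  = (11/15)    [41 ≡ 11 mod 15]
  = -(15/11)    [QR: both ≡ 3 mod 4, sign flips]
  = -(4/11)    [15 ≡ 4 mod 11]
  = -(1/11)    [11 ≡ 3 mod 8 ⇒ (2/11)^2 = +1]
  = -1    [(1/11) = 1]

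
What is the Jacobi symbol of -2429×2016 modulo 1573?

-1

By multiplicativity, (-2429·2016|1573) = (-2429|1573)·(2016|1573).
First factor (-2429|1573):
Pull out -1: (-2429|1573) = (-1|1573)·(2429|1573). Since 1573 ≡ 1 (mod 4), (-1|1573) = +1. Now have (2429|1573).
Reduce the numerator: 2429 ≡ 856 (mod 1573), so (2429|1573) = (856|1573).
Factor out 2: 856 = 2^3·107. Since 1573 ≡ 5 (mod 8), (2|1573) = -1, and (2|1573)^3 = -1. Now have -(107|1573).
1573 ≡ 1 (mod 4), so quadratic reciprocity gives (107|1573) = (1573|107). Reduce: 1573 ≡ 75 (mod 107). Now have -(75|107).
Both 75 ≡ 3 and 107 ≡ 3 (mod 4), so reciprocity gives (75|107) = -(107|75). Reduce: 107 ≡ 32 (mod 75). Now have (32|75).
Factor out 2: 32 = 2^5. Since 75 ≡ 3 (mod 8), (2|75) = -1, and (2|75)^5 = -1. Now have -(1|75).
(1|75) = 1. Collecting the sign factors: -1.
Second factor (2016|1573):
Reduce the numerator: 2016 ≡ 443 (mod 1573), so (2016|1573) = (443|1573).
1573 ≡ 1 (mod 4), so quadratic reciprocity gives (443|1573) = (1573|443). Reduce: 1573 ≡ 244 (mod 443). Now have (244|443).
Factor out 2: 244 = 2^2·61. Since 443 ≡ 3 (mod 8), (2|443) = -1, and (2|443)^2 = +1. Now have (61|443).
61 ≡ 1 (mod 4), so quadratic reciprocity gives (61|443) = (443|61). Reduce: 443 ≡ 16 (mod 61). Now have (16|61).
Factor out 2: 16 = 2^4. Since 61 ≡ 5 (mod 8), (2|61) = -1, and (2|61)^4 = +1. Now have (1|61).
(1|61) = 1. Collecting the sign factors: 1.
Product: (-1)·(1) = -1.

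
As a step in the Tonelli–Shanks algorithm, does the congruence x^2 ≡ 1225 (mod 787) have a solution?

(1225/787)
  = (438/787)    [1225 ≡ 438 mod 787]
  = -(219/787)    [787 ≡ 3 mod 8 ⇒ (2/787) = -1]
  = (787/219)    [QR: both ≡ 3 mod 4, sign flips]
  = (130/219)    [787 ≡ 130 mod 219]
  = -(65/219)    [219 ≡ 3 mod 8 ⇒ (2/219) = -1]
  = -(219/65)    [QR: 65 ≡ 1 mod 4, sign kept]
  = -(24/65)    [219 ≡ 24 mod 65]
  = -(3/65)    [65 ≡ 1 mod 8 ⇒ (2/65)^3 = +1]
  = -(65/3)    [QR: 65 ≡ 1 mod 4, sign kept]
  = -(2/3)    [65 ≡ 2 mod 3]
  = (1/3)    [3 ≡ 3 mod 8 ⇒ (2/3) = -1]
  = 1    [(1/3) = 1]
(1225/787) = 1, and 787 is prime, so 1225 is a quadratic residue mod 787.

yes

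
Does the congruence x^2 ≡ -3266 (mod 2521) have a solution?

Pull out -1: (-3266|2521) = (-1|2521)·(3266|2521). Since 2521 ≡ 1 (mod 4), (-1|2521) = +1. Now have (3266|2521).
Reduce the numerator: 3266 ≡ 745 (mod 2521), so (3266|2521) = (745|2521).
745 ≡ 1 (mod 4), so quadratic reciprocity gives (745|2521) = (2521|745). Reduce: 2521 ≡ 286 (mod 745). Now have (286|745).
Factor out 2: 286 = 2·143. Since 745 ≡ 1 (mod 8), (2|745) = +1. Now have (143|745).
745 ≡ 1 (mod 4), so quadratic reciprocity gives (143|745) = (745|143). Reduce: 745 ≡ 30 (mod 143). Now have (30|143).
Factor out 2: 30 = 2·15. Since 143 ≡ 7 (mod 8), (2|143) = +1. Now have (15|143).
Both 15 ≡ 3 and 143 ≡ 3 (mod 4), so reciprocity gives (15|143) = -(143|15). Reduce: 143 ≡ 8 (mod 15). Now have -(8|15).
Factor out 2: 8 = 2^3. Since 15 ≡ 7 (mod 8), (2|15) = +1, and (2|15)^3 = +1. Now have -(1|15).
(1|15) = 1. Collecting the sign factors: -1.
(-3266|2521) = -1, and 2521 is prime, so -3266 is not a quadratic residue mod 2521.

no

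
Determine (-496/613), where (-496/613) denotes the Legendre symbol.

-1

(-496/613)
  = (117/613)    [-496 ≡ 117 mod 613]
  = (613/117)    [QR: 117 ≡ 1 mod 4, sign kept]
  = (28/117)    [613 ≡ 28 mod 117]
  = (7/117)    [117 ≡ 5 mod 8 ⇒ (2/117)^2 = +1]
  = (117/7)    [QR: 117 ≡ 1 mod 4, sign kept]
  = (5/7)    [117 ≡ 5 mod 7]
  = (7/5)    [QR: 5 ≡ 1 mod 4, sign kept]
  = (2/5)    [7 ≡ 2 mod 5]
  = -(1/5)    [5 ≡ 5 mod 8 ⇒ (2/5) = -1]
  = -1    [(1/5) = 1]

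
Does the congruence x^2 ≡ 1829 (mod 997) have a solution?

yes

Reduce the numerator: 1829 ≡ 832 (mod 997), so (1829/997) = (832/997).
Factor out 2: 832 = 2^6·13. Since 997 ≡ 5 (mod 8), (2/997) = -1, and (2/997)^6 = +1. Now have (13/997).
13 ≡ 1 (mod 4), so quadratic reciprocity gives (13/997) = (997/13). Reduce: 997 ≡ 9 (mod 13). Now have (9/13).
9 ≡ 1 (mod 4), so quadratic reciprocity gives (9/13) = (13/9). Reduce: 13 ≡ 4 (mod 9). Now have (4/9).
Factor out 2: 4 = 2^2. Since 9 ≡ 1 (mod 8), (2/9) = +1, and (2/9)^2 = +1. Now have (1/9).
(1/9) = 1. Collecting the sign factors: 1.
(1829/997) = 1, and 997 is prime, so 1829 is a quadratic residue mod 997.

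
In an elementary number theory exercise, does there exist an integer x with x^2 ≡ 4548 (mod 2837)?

yes

Reduce the numerator: 4548 ≡ 1711 (mod 2837), so (4548/2837) = (1711/2837).
2837 ≡ 1 (mod 4), so quadratic reciprocity gives (1711/2837) = (2837/1711). Reduce: 2837 ≡ 1126 (mod 1711). Now have (1126/1711).
Factor out 2: 1126 = 2·563. Since 1711 ≡ 7 (mod 8), (2/1711) = +1. Now have (563/1711).
Both 563 ≡ 3 and 1711 ≡ 3 (mod 4), so reciprocity gives (563/1711) = -(1711/563). Reduce: 1711 ≡ 22 (mod 563). Now have -(22/563).
Factor out 2: 22 = 2·11. Since 563 ≡ 3 (mod 8), (2/563) = -1. Now have (11/563).
Both 11 ≡ 3 and 563 ≡ 3 (mod 4), so reciprocity gives (11/563) = -(563/11). Reduce: 563 ≡ 2 (mod 11). Now have -(2/11).
Factor out 2: 2 = 2. Since 11 ≡ 3 (mod 8), (2/11) = -1. Now have (1/11).
(1/11) = 1. Collecting the sign factors: 1.
(4548/2837) = 1, and 2837 is prime, so 4548 is a quadratic residue mod 2837.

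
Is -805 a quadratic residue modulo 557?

yes

Pull out -1: (-805/557) = (-1/557)·(805/557). Since 557 ≡ 1 (mod 4), (-1/557) = +1. Now have (805/557).
Reduce the numerator: 805 ≡ 248 (mod 557), so (805/557) = (248/557).
Factor out 2: 248 = 2^3·31. Since 557 ≡ 5 (mod 8), (2/557) = -1, and (2/557)^3 = -1. Now have -(31/557).
557 ≡ 1 (mod 4), so quadratic reciprocity gives (31/557) = (557/31). Reduce: 557 ≡ 30 (mod 31). Now have -(30/31).
Factor out 2: 30 = 2·15. Since 31 ≡ 7 (mod 8), (2/31) = +1. Now have -(15/31).
Both 15 ≡ 3 and 31 ≡ 3 (mod 4), so reciprocity gives (15/31) = -(31/15). Reduce: 31 ≡ 1 (mod 15). Now have (1/15).
(1/15) = 1. Collecting the sign factors: 1.
The Legendre symbol is 1, so x^2 ≡ -805 (mod 557) has solution.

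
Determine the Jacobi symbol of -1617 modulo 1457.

-1

(-1617 / 1457)
  = (1617 / 1457)    [1457 ≡ 1 mod 4 ⇒ (-1 / 1457) = +1]
  = (160 / 1457)    [1617 ≡ 160 mod 1457]
  = (5 / 1457)    [1457 ≡ 1 mod 8 ⇒ (2 / 1457)^5 = +1]
  = (1457 / 5)    [QR: 5 ≡ 1 mod 4, sign kept]
  = (2 / 5)    [1457 ≡ 2 mod 5]
  = -(1 / 5)    [5 ≡ 5 mod 8 ⇒ (2 / 5) = -1]
  = -1    [(1 / 5) = 1]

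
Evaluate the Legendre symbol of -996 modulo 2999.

Pull out -1: (-996/2999) = (-1/2999)·(996/2999). Since 2999 ≡ 3 (mod 4), (-1/2999) = -1. Now have -(996/2999).
Factor out 2: 996 = 2^2·249. Since 2999 ≡ 7 (mod 8), (2/2999) = +1, and (2/2999)^2 = +1. Now have -(249/2999).
249 ≡ 1 (mod 4), so quadratic reciprocity gives (249/2999) = (2999/249). Reduce: 2999 ≡ 11 (mod 249). Now have -(11/249).
249 ≡ 1 (mod 4), so quadratic reciprocity gives (11/249) = (249/11). Reduce: 249 ≡ 7 (mod 11). Now have -(7/11).
Both 7 ≡ 3 and 11 ≡ 3 (mod 4), so reciprocity gives (7/11) = -(11/7). Reduce: 11 ≡ 4 (mod 7). Now have (4/7).
Factor out 2: 4 = 2^2. Since 7 ≡ 7 (mod 8), (2/7) = +1, and (2/7)^2 = +1. Now have (1/7).
(1/7) = 1. Collecting the sign factors: 1.

1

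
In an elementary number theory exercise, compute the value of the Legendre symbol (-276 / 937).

-1

Pull out -1: (-276 / 937) = (-1 / 937)·(276 / 937). Since 937 ≡ 1 (mod 4), (-1 / 937) = +1. Now have (276 / 937).
Factor out 2: 276 = 2^2·69. Since 937 ≡ 1 (mod 8), (2 / 937) = +1, and (2 / 937)^2 = +1. Now have (69 / 937).
69 ≡ 1 (mod 4), so quadratic reciprocity gives (69 / 937) = (937 / 69). Reduce: 937 ≡ 40 (mod 69). Now have (40 / 69).
Factor out 2: 40 = 2^3·5. Since 69 ≡ 5 (mod 8), (2 / 69) = -1, and (2 / 69)^3 = -1. Now have -(5 / 69).
5 ≡ 1 (mod 4), so quadratic reciprocity gives (5 / 69) = (69 / 5). Reduce: 69 ≡ 4 (mod 5). Now have -(4 / 5).
Factor out 2: 4 = 2^2. Since 5 ≡ 5 (mod 8), (2 / 5) = -1, and (2 / 5)^2 = +1. Now have -(1 / 5).
(1 / 5) = 1. Collecting the sign factors: -1.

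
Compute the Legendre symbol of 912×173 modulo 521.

By multiplicativity, (912·173|521) = (912|521)·(173|521).
First factor (912|521):
(912|521)
  = (391|521)    [912 ≡ 391 mod 521]
  = (521|391)    [QR: 521 ≡ 1 mod 4, sign kept]
  = (130|391)    [521 ≡ 130 mod 391]
  = (65|391)    [391 ≡ 7 mod 8 ⇒ (2|391) = +1]
  = (391|65)    [QR: 65 ≡ 1 mod 4, sign kept]
  = (1|65)    [391 ≡ 1 mod 65]
  = 1    [(1|65) = 1]
Second factor (173|521):
(173|521)
  = (521|173)    [QR: 173 ≡ 1 mod 4, sign kept]
  = (2|173)    [521 ≡ 2 mod 173]
  = -(1|173)    [173 ≡ 5 mod 8 ⇒ (2|173) = -1]
  = -1    [(1|173) = 1]
Product: (1)·(-1) = -1.

-1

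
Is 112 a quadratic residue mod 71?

no

Reduce the numerator: 112 ≡ 41 (mod 71), so (112|71) = (41|71).
41 ≡ 1 (mod 4), so quadratic reciprocity gives (41|71) = (71|41). Reduce: 71 ≡ 30 (mod 41). Now have (30|41).
Factor out 2: 30 = 2·15. Since 41 ≡ 1 (mod 8), (2|41) = +1. Now have (15|41).
41 ≡ 1 (mod 4), so quadratic reciprocity gives (15|41) = (41|15). Reduce: 41 ≡ 11 (mod 15). Now have (11|15).
Both 11 ≡ 3 and 15 ≡ 3 (mod 4), so reciprocity gives (11|15) = -(15|11). Reduce: 15 ≡ 4 (mod 11). Now have -(4|11).
Factor out 2: 4 = 2^2. Since 11 ≡ 3 (mod 8), (2|11) = -1, and (2|11)^2 = +1. Now have -(1|11).
(1|11) = 1. Collecting the sign factors: -1.
(112|71) = -1, and 71 is prime, so 112 is not a quadratic residue mod 71.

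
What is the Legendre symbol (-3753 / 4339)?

Reduce the numerator: -3753 ≡ 586 (mod 4339), so (-3753 / 4339) = (586 / 4339).
Factor out 2: 586 = 2·293. Since 4339 ≡ 3 (mod 8), (2 / 4339) = -1. Now have -(293 / 4339).
293 ≡ 1 (mod 4), so quadratic reciprocity gives (293 / 4339) = (4339 / 293). Reduce: 4339 ≡ 237 (mod 293). Now have -(237 / 293).
237 ≡ 1 (mod 4), so quadratic reciprocity gives (237 / 293) = (293 / 237). Reduce: 293 ≡ 56 (mod 237). Now have -(56 / 237).
Factor out 2: 56 = 2^3·7. Since 237 ≡ 5 (mod 8), (2 / 237) = -1, and (2 / 237)^3 = -1. Now have (7 / 237).
237 ≡ 1 (mod 4), so quadratic reciprocity gives (7 / 237) = (237 / 7). Reduce: 237 ≡ 6 (mod 7). Now have (6 / 7).
Factor out 2: 6 = 2·3. Since 7 ≡ 7 (mod 8), (2 / 7) = +1. Now have (3 / 7).
Both 3 ≡ 3 and 7 ≡ 3 (mod 4), so reciprocity gives (3 / 7) = -(7 / 3). Reduce: 7 ≡ 1 (mod 3). Now have -(1 / 3).
(1 / 3) = 1. Collecting the sign factors: -1.

-1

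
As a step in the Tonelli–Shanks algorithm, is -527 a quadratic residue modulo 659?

(-527|659)
  = (132|659)    [-527 ≡ 132 mod 659]
  = (33|659)    [659 ≡ 3 mod 8 ⇒ (2|659)^2 = +1]
  = (659|33)    [QR: 33 ≡ 1 mod 4, sign kept]
  = (32|33)    [659 ≡ 32 mod 33]
  = (1|33)    [33 ≡ 1 mod 8 ⇒ (2|33)^5 = +1]
  = 1    [(1|33) = 1]
(-527|659) = 1, and 659 is prime, so -527 is a quadratic residue mod 659.

yes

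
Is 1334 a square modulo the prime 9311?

Factor out 2: 1334 = 2·667. Since 9311 ≡ 7 (mod 8), (2|9311) = +1. Now have (667|9311).
Both 667 ≡ 3 and 9311 ≡ 3 (mod 4), so reciprocity gives (667|9311) = -(9311|667). Reduce: 9311 ≡ 640 (mod 667). Now have -(640|667).
Factor out 2: 640 = 2^7·5. Since 667 ≡ 3 (mod 8), (2|667) = -1, and (2|667)^7 = -1. Now have (5|667).
5 ≡ 1 (mod 4), so quadratic reciprocity gives (5|667) = (667|5). Reduce: 667 ≡ 2 (mod 5). Now have (2|5).
Factor out 2: 2 = 2. Since 5 ≡ 5 (mod 8), (2|5) = -1. Now have -(1|5).
(1|5) = 1. Collecting the sign factors: -1.
The Legendre symbol is -1, so x^2 ≡ 1334 (mod 9311) has no solution.

no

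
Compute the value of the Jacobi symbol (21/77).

0

(21/77)
  = (77/21)    [QR: 21 ≡ 1 mod 4, sign kept]
  = (14/21)    [77 ≡ 14 mod 21]
  = -(7/21)    [21 ≡ 5 mod 8 ⇒ (2/21) = -1]
  = -(21/7)    [QR: 21 ≡ 1 mod 4, sign kept]
  = -(0/7)    [21 ≡ 0 mod 7]
  = 0    [numerator 0, gcd > 1]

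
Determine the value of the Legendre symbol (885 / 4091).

885 ≡ 1 (mod 4), so quadratic reciprocity gives (885 / 4091) = (4091 / 885). Reduce: 4091 ≡ 551 (mod 885). Now have (551 / 885).
885 ≡ 1 (mod 4), so quadratic reciprocity gives (551 / 885) = (885 / 551). Reduce: 885 ≡ 334 (mod 551). Now have (334 / 551).
Factor out 2: 334 = 2·167. Since 551 ≡ 7 (mod 8), (2 / 551) = +1. Now have (167 / 551).
Both 167 ≡ 3 and 551 ≡ 3 (mod 4), so reciprocity gives (167 / 551) = -(551 / 167). Reduce: 551 ≡ 50 (mod 167). Now have -(50 / 167).
Factor out 2: 50 = 2·25. Since 167 ≡ 7 (mod 8), (2 / 167) = +1. Now have -(25 / 167).
25 ≡ 1 (mod 4), so quadratic reciprocity gives (25 / 167) = (167 / 25). Reduce: 167 ≡ 17 (mod 25). Now have -(17 / 25).
17 ≡ 1 (mod 4), so quadratic reciprocity gives (17 / 25) = (25 / 17). Reduce: 25 ≡ 8 (mod 17). Now have -(8 / 17).
Factor out 2: 8 = 2^3. Since 17 ≡ 1 (mod 8), (2 / 17) = +1, and (2 / 17)^3 = +1. Now have -(1 / 17).
(1 / 17) = 1. Collecting the sign factors: -1.

-1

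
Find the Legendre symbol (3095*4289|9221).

1

By multiplicativity, (3095·4289|9221) = (3095|9221)·(4289|9221).
First factor (3095|9221):
9221 ≡ 1 (mod 4), so quadratic reciprocity gives (3095|9221) = (9221|3095). Reduce: 9221 ≡ 3031 (mod 3095). Now have (3031|3095).
Both 3031 ≡ 3 and 3095 ≡ 3 (mod 4), so reciprocity gives (3031|3095) = -(3095|3031). Reduce: 3095 ≡ 64 (mod 3031). Now have -(64|3031).
Factor out 2: 64 = 2^6. Since 3031 ≡ 7 (mod 8), (2|3031) = +1, and (2|3031)^6 = +1. Now have -(1|3031).
(1|3031) = 1. Collecting the sign factors: -1.
Second factor (4289|9221):
4289 ≡ 1 (mod 4), so quadratic reciprocity gives (4289|9221) = (9221|4289). Reduce: 9221 ≡ 643 (mod 4289). Now have (643|4289).
4289 ≡ 1 (mod 4), so quadratic reciprocity gives (643|4289) = (4289|643). Reduce: 4289 ≡ 431 (mod 643). Now have (431|643).
Both 431 ≡ 3 and 643 ≡ 3 (mod 4), so reciprocity gives (431|643) = -(643|431). Reduce: 643 ≡ 212 (mod 431). Now have -(212|431).
Factor out 2: 212 = 2^2·53. Since 431 ≡ 7 (mod 8), (2|431) = +1, and (2|431)^2 = +1. Now have -(53|431).
53 ≡ 1 (mod 4), so quadratic reciprocity gives (53|431) = (431|53). Reduce: 431 ≡ 7 (mod 53). Now have -(7|53).
53 ≡ 1 (mod 4), so quadratic reciprocity gives (7|53) = (53|7). Reduce: 53 ≡ 4 (mod 7). Now have -(4|7).
Factor out 2: 4 = 2^2. Since 7 ≡ 7 (mod 8), (2|7) = +1, and (2|7)^2 = +1. Now have -(1|7).
(1|7) = 1. Collecting the sign factors: -1.
Product: (-1)·(-1) = 1.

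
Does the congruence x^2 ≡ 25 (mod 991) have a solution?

yes

25 ≡ 1 (mod 4), so quadratic reciprocity gives (25/991) = (991/25). Reduce: 991 ≡ 16 (mod 25). Now have (16/25).
Factor out 2: 16 = 2^4. Since 25 ≡ 1 (mod 8), (2/25) = +1, and (2/25)^4 = +1. Now have (1/25).
(1/25) = 1. Collecting the sign factors: 1.
(25/991) = 1, and 991 is prime, so 25 is a quadratic residue mod 991.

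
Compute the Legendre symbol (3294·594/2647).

-1

By multiplicativity, (3294·594/2647) = (3294/2647)·(594/2647).
First factor (3294/2647):
(3294/2647)
  = (647/2647)    [3294 ≡ 647 mod 2647]
  = -(2647/647)    [QR: both ≡ 3 mod 4, sign flips]
  = -(59/647)    [2647 ≡ 59 mod 647]
  = (647/59)    [QR: both ≡ 3 mod 4, sign flips]
  = (57/59)    [647 ≡ 57 mod 59]
  = (59/57)    [QR: 57 ≡ 1 mod 4, sign kept]
  = (2/57)    [59 ≡ 2 mod 57]
  = (1/57)    [57 ≡ 1 mod 8 ⇒ (2/57) = +1]
  = 1    [(1/57) = 1]
Second factor (594/2647):
(594/2647)
  = (297/2647)    [2647 ≡ 7 mod 8 ⇒ (2/2647) = +1]
  = (2647/297)    [QR: 297 ≡ 1 mod 4, sign kept]
  = (271/297)    [2647 ≡ 271 mod 297]
  = (297/271)    [QR: 297 ≡ 1 mod 4, sign kept]
  = (26/271)    [297 ≡ 26 mod 271]
  = (13/271)    [271 ≡ 7 mod 8 ⇒ (2/271) = +1]
  = (271/13)    [QR: 13 ≡ 1 mod 4, sign kept]
  = (11/13)    [271 ≡ 11 mod 13]
  = (13/11)    [QR: 13 ≡ 1 mod 4, sign kept]
  = (2/11)    [13 ≡ 2 mod 11]
  = -(1/11)    [11 ≡ 3 mod 8 ⇒ (2/11) = -1]
  = -1    [(1/11) = 1]
Product: (1)·(-1) = -1.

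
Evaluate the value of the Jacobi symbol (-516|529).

(-516|529)
  = (13|529)    [-516 ≡ 13 mod 529]
  = (529|13)    [QR: 13 ≡ 1 mod 4, sign kept]
  = (9|13)    [529 ≡ 9 mod 13]
  = (13|9)    [QR: 9 ≡ 1 mod 4, sign kept]
  = (4|9)    [13 ≡ 4 mod 9]
  = (1|9)    [9 ≡ 1 mod 8 ⇒ (2|9)^2 = +1]
  = 1    [(1|9) = 1]

1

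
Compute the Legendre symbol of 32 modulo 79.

1

Factor out 2: 32 = 2^5. Since 79 ≡ 7 (mod 8), (2/79) = +1, and (2/79)^5 = +1. Now have (1/79).
(1/79) = 1. Collecting the sign factors: 1.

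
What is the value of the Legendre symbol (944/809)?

(944/809)
  = (135/809)    [944 ≡ 135 mod 809]
  = (809/135)    [QR: 809 ≡ 1 mod 4, sign kept]
  = (134/135)    [809 ≡ 134 mod 135]
  = (67/135)    [135 ≡ 7 mod 8 ⇒ (2/135) = +1]
  = -(135/67)    [QR: both ≡ 3 mod 4, sign flips]
  = -(1/67)    [135 ≡ 1 mod 67]
  = -1    [(1/67) = 1]

-1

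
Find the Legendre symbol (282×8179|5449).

-1

By multiplicativity, (282·8179|5449) = (282|5449)·(8179|5449).
First factor (282|5449):
Factor out 2: 282 = 2·141. Since 5449 ≡ 1 (mod 8), (2|5449) = +1. Now have (141|5449).
141 ≡ 1 (mod 4), so quadratic reciprocity gives (141|5449) = (5449|141). Reduce: 5449 ≡ 91 (mod 141). Now have (91|141).
141 ≡ 1 (mod 4), so quadratic reciprocity gives (91|141) = (141|91). Reduce: 141 ≡ 50 (mod 91). Now have (50|91).
Factor out 2: 50 = 2·25. Since 91 ≡ 3 (mod 8), (2|91) = -1. Now have -(25|91).
25 ≡ 1 (mod 4), so quadratic reciprocity gives (25|91) = (91|25). Reduce: 91 ≡ 16 (mod 25). Now have -(16|25).
Factor out 2: 16 = 2^4. Since 25 ≡ 1 (mod 8), (2|25) = +1, and (2|25)^4 = +1. Now have -(1|25).
(1|25) = 1. Collecting the sign factors: -1.
Second factor (8179|5449):
Reduce the numerator: 8179 ≡ 2730 (mod 5449), so (8179|5449) = (2730|5449).
Factor out 2: 2730 = 2·1365. Since 5449 ≡ 1 (mod 8), (2|5449) = +1. Now have (1365|5449).
1365 ≡ 1 (mod 4), so quadratic reciprocity gives (1365|5449) = (5449|1365). Reduce: 5449 ≡ 1354 (mod 1365). Now have (1354|1365).
Factor out 2: 1354 = 2·677. Since 1365 ≡ 5 (mod 8), (2|1365) = -1. Now have -(677|1365).
677 ≡ 1 (mod 4), so quadratic reciprocity gives (677|1365) = (1365|677). Reduce: 1365 ≡ 11 (mod 677). Now have -(11|677).
677 ≡ 1 (mod 4), so quadratic reciprocity gives (11|677) = (677|11). Reduce: 677 ≡ 6 (mod 11). Now have -(6|11).
Factor out 2: 6 = 2·3. Since 11 ≡ 3 (mod 8), (2|11) = -1. Now have (3|11).
Both 3 ≡ 3 and 11 ≡ 3 (mod 4), so reciprocity gives (3|11) = -(11|3). Reduce: 11 ≡ 2 (mod 3). Now have -(2|3).
Factor out 2: 2 = 2. Since 3 ≡ 3 (mod 8), (2|3) = -1. Now have (1|3).
(1|3) = 1. Collecting the sign factors: 1.
Product: (-1)·(1) = -1.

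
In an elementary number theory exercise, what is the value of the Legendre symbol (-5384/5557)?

1

(-5384/5557)
  = (5384/5557)    [5557 ≡ 1 mod 4 ⇒ (-1/5557) = +1]
  = -(673/5557)    [5557 ≡ 5 mod 8 ⇒ (2/5557)^3 = -1]
  = -(5557/673)    [QR: 673 ≡ 1 mod 4, sign kept]
  = -(173/673)    [5557 ≡ 173 mod 673]
  = -(673/173)    [QR: 173 ≡ 1 mod 4, sign kept]
  = -(154/173)    [673 ≡ 154 mod 173]
  = (77/173)    [173 ≡ 5 mod 8 ⇒ (2/173) = -1]
  = (173/77)    [QR: 77 ≡ 1 mod 4, sign kept]
  = (19/77)    [173 ≡ 19 mod 77]
  = (77/19)    [QR: 77 ≡ 1 mod 4, sign kept]
  = (1/19)    [77 ≡ 1 mod 19]
  = 1    [(1/19) = 1]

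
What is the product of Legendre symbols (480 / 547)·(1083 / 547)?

1

By multiplicativity, (480·1083 / 547) = (480 / 547)·(1083 / 547).
First factor (480 / 547):
(480 / 547)
  = -(15 / 547)    [547 ≡ 3 mod 8 ⇒ (2 / 547)^5 = -1]
  = (547 / 15)    [QR: both ≡ 3 mod 4, sign flips]
  = (7 / 15)    [547 ≡ 7 mod 15]
  = -(15 / 7)    [QR: both ≡ 3 mod 4, sign flips]
  = -(1 / 7)    [15 ≡ 1 mod 7]
  = -1    [(1 / 7) = 1]
Second factor (1083 / 547):
(1083 / 547)
  = (536 / 547)    [1083 ≡ 536 mod 547]
  = -(67 / 547)    [547 ≡ 3 mod 8 ⇒ (2 / 547)^3 = -1]
  = (547 / 67)    [QR: both ≡ 3 mod 4, sign flips]
  = (11 / 67)    [547 ≡ 11 mod 67]
  = -(67 / 11)    [QR: both ≡ 3 mod 4, sign flips]
  = -(1 / 11)    [67 ≡ 1 mod 11]
  = -1    [(1 / 11) = 1]
Product: (-1)·(-1) = 1.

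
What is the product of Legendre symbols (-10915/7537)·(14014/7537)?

By multiplicativity, (-10915·14014/7537) = (-10915/7537)·(14014/7537).
First factor (-10915/7537):
(-10915/7537)
  = (4159/7537)    [-10915 ≡ 4159 mod 7537]
  = (7537/4159)    [QR: 7537 ≡ 1 mod 4, sign kept]
  = (3378/4159)    [7537 ≡ 3378 mod 4159]
  = (1689/4159)    [4159 ≡ 7 mod 8 ⇒ (2/4159) = +1]
  = (4159/1689)    [QR: 1689 ≡ 1 mod 4, sign kept]
  = (781/1689)    [4159 ≡ 781 mod 1689]
  = (1689/781)    [QR: 781 ≡ 1 mod 4, sign kept]
  = (127/781)    [1689 ≡ 127 mod 781]
  = (781/127)    [QR: 781 ≡ 1 mod 4, sign kept]
  = (19/127)    [781 ≡ 19 mod 127]
  = -(127/19)    [QR: both ≡ 3 mod 4, sign flips]
  = -(13/19)    [127 ≡ 13 mod 19]
  = -(19/13)    [QR: 13 ≡ 1 mod 4, sign kept]
  = -(6/13)    [19 ≡ 6 mod 13]
  = (3/13)    [13 ≡ 5 mod 8 ⇒ (2/13) = -1]
  = (13/3)    [QR: 13 ≡ 1 mod 4, sign kept]
  = (1/3)    [13 ≡ 1 mod 3]
  = 1    [(1/3) = 1]
Second factor (14014/7537):
(14014/7537)
  = (6477/7537)    [14014 ≡ 6477 mod 7537]
  = (7537/6477)    [QR: 6477 ≡ 1 mod 4, sign kept]
  = (1060/6477)    [7537 ≡ 1060 mod 6477]
  = (265/6477)    [6477 ≡ 5 mod 8 ⇒ (2/6477)^2 = +1]
  = (6477/265)    [QR: 265 ≡ 1 mod 4, sign kept]
  = (117/265)    [6477 ≡ 117 mod 265]
  = (265/117)    [QR: 117 ≡ 1 mod 4, sign kept]
  = (31/117)    [265 ≡ 31 mod 117]
  = (117/31)    [QR: 117 ≡ 1 mod 4, sign kept]
  = (24/31)    [117 ≡ 24 mod 31]
  = (3/31)    [31 ≡ 7 mod 8 ⇒ (2/31)^3 = +1]
  = -(31/3)    [QR: both ≡ 3 mod 4, sign flips]
  = -(1/3)    [31 ≡ 1 mod 3]
  = -1    [(1/3) = 1]
Product: (1)·(-1) = -1.

-1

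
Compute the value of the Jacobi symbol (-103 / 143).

Reduce the numerator: -103 ≡ 40 (mod 143), so (-103 / 143) = (40 / 143).
Factor out 2: 40 = 2^3·5. Since 143 ≡ 7 (mod 8), (2 / 143) = +1, and (2 / 143)^3 = +1. Now have (5 / 143).
5 ≡ 1 (mod 4), so quadratic reciprocity gives (5 / 143) = (143 / 5). Reduce: 143 ≡ 3 (mod 5). Now have (3 / 5).
5 ≡ 1 (mod 4), so quadratic reciprocity gives (3 / 5) = (5 / 3). Reduce: 5 ≡ 2 (mod 3). Now have (2 / 3).
Factor out 2: 2 = 2. Since 3 ≡ 3 (mod 8), (2 / 3) = -1. Now have -(1 / 3).
(1 / 3) = 1. Collecting the sign factors: -1.

-1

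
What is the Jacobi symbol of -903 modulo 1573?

-1

Reduce the numerator: -903 ≡ 670 (mod 1573), so (-903/1573) = (670/1573).
Factor out 2: 670 = 2·335. Since 1573 ≡ 5 (mod 8), (2/1573) = -1. Now have -(335/1573).
1573 ≡ 1 (mod 4), so quadratic reciprocity gives (335/1573) = (1573/335). Reduce: 1573 ≡ 233 (mod 335). Now have -(233/335).
233 ≡ 1 (mod 4), so quadratic reciprocity gives (233/335) = (335/233). Reduce: 335 ≡ 102 (mod 233). Now have -(102/233).
Factor out 2: 102 = 2·51. Since 233 ≡ 1 (mod 8), (2/233) = +1. Now have -(51/233).
233 ≡ 1 (mod 4), so quadratic reciprocity gives (51/233) = (233/51). Reduce: 233 ≡ 29 (mod 51). Now have -(29/51).
29 ≡ 1 (mod 4), so quadratic reciprocity gives (29/51) = (51/29). Reduce: 51 ≡ 22 (mod 29). Now have -(22/29).
Factor out 2: 22 = 2·11. Since 29 ≡ 5 (mod 8), (2/29) = -1. Now have (11/29).
29 ≡ 1 (mod 4), so quadratic reciprocity gives (11/29) = (29/11). Reduce: 29 ≡ 7 (mod 11). Now have (7/11).
Both 7 ≡ 3 and 11 ≡ 3 (mod 4), so reciprocity gives (7/11) = -(11/7). Reduce: 11 ≡ 4 (mod 7). Now have -(4/7).
Factor out 2: 4 = 2^2. Since 7 ≡ 7 (mod 8), (2/7) = +1, and (2/7)^2 = +1. Now have -(1/7).
(1/7) = 1. Collecting the sign factors: -1.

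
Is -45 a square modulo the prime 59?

Pull out -1: (-45/59) = (-1/59)·(45/59). Since 59 ≡ 3 (mod 4), (-1/59) = -1. Now have -(45/59).
45 ≡ 1 (mod 4), so quadratic reciprocity gives (45/59) = (59/45). Reduce: 59 ≡ 14 (mod 45). Now have -(14/45).
Factor out 2: 14 = 2·7. Since 45 ≡ 5 (mod 8), (2/45) = -1. Now have (7/45).
45 ≡ 1 (mod 4), so quadratic reciprocity gives (7/45) = (45/7). Reduce: 45 ≡ 3 (mod 7). Now have (3/7).
Both 3 ≡ 3 and 7 ≡ 3 (mod 4), so reciprocity gives (3/7) = -(7/3). Reduce: 7 ≡ 1 (mod 3). Now have -(1/3).
(1/3) = 1. Collecting the sign factors: -1.
(-45/59) = -1, and 59 is prime, so -45 is not a quadratic residue mod 59.

no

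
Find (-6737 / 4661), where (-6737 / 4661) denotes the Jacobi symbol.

(-6737 / 4661)
  = (6737 / 4661)    [4661 ≡ 1 mod 4 ⇒ (-1 / 4661) = +1]
  = (2076 / 4661)    [6737 ≡ 2076 mod 4661]
  = (519 / 4661)    [4661 ≡ 5 mod 8 ⇒ (2 / 4661)^2 = +1]
  = (4661 / 519)    [QR: 4661 ≡ 1 mod 4, sign kept]
  = (509 / 519)    [4661 ≡ 509 mod 519]
  = (519 / 509)    [QR: 509 ≡ 1 mod 4, sign kept]
  = (10 / 509)    [519 ≡ 10 mod 509]
  = -(5 / 509)    [509 ≡ 5 mod 8 ⇒ (2 / 509) = -1]
  = -(509 / 5)    [QR: 5 ≡ 1 mod 4, sign kept]
  = -(4 / 5)    [509 ≡ 4 mod 5]
  = -(1 / 5)    [5 ≡ 5 mod 8 ⇒ (2 / 5)^2 = +1]
  = -1    [(1 / 5) = 1]

-1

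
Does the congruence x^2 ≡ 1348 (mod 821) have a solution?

yes

Reduce the numerator: 1348 ≡ 527 (mod 821), so (1348|821) = (527|821).
821 ≡ 1 (mod 4), so quadratic reciprocity gives (527|821) = (821|527). Reduce: 821 ≡ 294 (mod 527). Now have (294|527).
Factor out 2: 294 = 2·147. Since 527 ≡ 7 (mod 8), (2|527) = +1. Now have (147|527).
Both 147 ≡ 3 and 527 ≡ 3 (mod 4), so reciprocity gives (147|527) = -(527|147). Reduce: 527 ≡ 86 (mod 147). Now have -(86|147).
Factor out 2: 86 = 2·43. Since 147 ≡ 3 (mod 8), (2|147) = -1. Now have (43|147).
Both 43 ≡ 3 and 147 ≡ 3 (mod 4), so reciprocity gives (43|147) = -(147|43). Reduce: 147 ≡ 18 (mod 43). Now have -(18|43).
Factor out 2: 18 = 2·9. Since 43 ≡ 3 (mod 8), (2|43) = -1. Now have (9|43).
9 ≡ 1 (mod 4), so quadratic reciprocity gives (9|43) = (43|9). Reduce: 43 ≡ 7 (mod 9). Now have (7|9).
9 ≡ 1 (mod 4), so quadratic reciprocity gives (7|9) = (9|7). Reduce: 9 ≡ 2 (mod 7). Now have (2|7).
Factor out 2: 2 = 2. Since 7 ≡ 7 (mod 8), (2|7) = +1. Now have (1|7).
(1|7) = 1. Collecting the sign factors: 1.
The Legendre symbol is 1, so x^2 ≡ 1348 (mod 821) has solution.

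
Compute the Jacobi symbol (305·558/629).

By multiplicativity, (305·558/629) = (305/629)·(558/629).
First factor (305/629):
305 ≡ 1 (mod 4), so quadratic reciprocity gives (305/629) = (629/305). Reduce: 629 ≡ 19 (mod 305). Now have (19/305).
305 ≡ 1 (mod 4), so quadratic reciprocity gives (19/305) = (305/19). Reduce: 305 ≡ 1 (mod 19). Now have (1/19).
(1/19) = 1. Collecting the sign factors: 1.
Second factor (558/629):
Factor out 2: 558 = 2·279. Since 629 ≡ 5 (mod 8), (2/629) = -1. Now have -(279/629).
629 ≡ 1 (mod 4), so quadratic reciprocity gives (279/629) = (629/279). Reduce: 629 ≡ 71 (mod 279). Now have -(71/279).
Both 71 ≡ 3 and 279 ≡ 3 (mod 4), so reciprocity gives (71/279) = -(279/71). Reduce: 279 ≡ 66 (mod 71). Now have (66/71).
Factor out 2: 66 = 2·33. Since 71 ≡ 7 (mod 8), (2/71) = +1. Now have (33/71).
33 ≡ 1 (mod 4), so quadratic reciprocity gives (33/71) = (71/33). Reduce: 71 ≡ 5 (mod 33). Now have (5/33).
5 ≡ 1 (mod 4), so quadratic reciprocity gives (5/33) = (33/5). Reduce: 33 ≡ 3 (mod 5). Now have (3/5).
5 ≡ 1 (mod 4), so quadratic reciprocity gives (3/5) = (5/3). Reduce: 5 ≡ 2 (mod 3). Now have (2/3).
Factor out 2: 2 = 2. Since 3 ≡ 3 (mod 8), (2/3) = -1. Now have -(1/3).
(1/3) = 1. Collecting the sign factors: -1.
Product: (1)·(-1) = -1.

-1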